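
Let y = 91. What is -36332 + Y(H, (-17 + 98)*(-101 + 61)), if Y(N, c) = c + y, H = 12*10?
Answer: -39481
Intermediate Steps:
H = 120
Y(N, c) = 91 + c (Y(N, c) = c + 91 = 91 + c)
-36332 + Y(H, (-17 + 98)*(-101 + 61)) = -36332 + (91 + (-17 + 98)*(-101 + 61)) = -36332 + (91 + 81*(-40)) = -36332 + (91 - 3240) = -36332 - 3149 = -39481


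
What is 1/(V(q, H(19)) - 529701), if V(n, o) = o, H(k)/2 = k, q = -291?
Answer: -1/529663 ≈ -1.8880e-6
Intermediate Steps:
H(k) = 2*k
1/(V(q, H(19)) - 529701) = 1/(2*19 - 529701) = 1/(38 - 529701) = 1/(-529663) = -1/529663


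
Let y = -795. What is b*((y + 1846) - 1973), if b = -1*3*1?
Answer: 2766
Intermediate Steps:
b = -3 (b = -3*1 = -3)
b*((y + 1846) - 1973) = -3*((-795 + 1846) - 1973) = -3*(1051 - 1973) = -3*(-922) = 2766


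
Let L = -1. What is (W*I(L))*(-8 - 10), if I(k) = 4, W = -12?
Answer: 864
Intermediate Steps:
(W*I(L))*(-8 - 10) = (-12*4)*(-8 - 10) = -48*(-18) = 864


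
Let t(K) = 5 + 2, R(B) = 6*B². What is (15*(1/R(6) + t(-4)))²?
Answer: 57229225/5184 ≈ 11040.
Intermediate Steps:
t(K) = 7
(15*(1/R(6) + t(-4)))² = (15*(1/(6*6²) + 7))² = (15*(1/(6*36) + 7))² = (15*(1/216 + 7))² = (15*(1513/216))² = (7565/72)² = 57229225/5184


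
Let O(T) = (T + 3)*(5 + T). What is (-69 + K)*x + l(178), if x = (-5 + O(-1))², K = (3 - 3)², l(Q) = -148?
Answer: -769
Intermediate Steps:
O(T) = (3 + T)*(5 + T)
K = 0 (K = 0² = 0)
x = 9 (x = (-5 + (15 + (-1)² + 8*(-1)))² = (-5 + (15 + 1 - 8))² = (-5 + 8)² = 3² = 9)
(-69 + K)*x + l(178) = (-69 + 0)*9 - 148 = -69*9 - 148 = -621 - 148 = -769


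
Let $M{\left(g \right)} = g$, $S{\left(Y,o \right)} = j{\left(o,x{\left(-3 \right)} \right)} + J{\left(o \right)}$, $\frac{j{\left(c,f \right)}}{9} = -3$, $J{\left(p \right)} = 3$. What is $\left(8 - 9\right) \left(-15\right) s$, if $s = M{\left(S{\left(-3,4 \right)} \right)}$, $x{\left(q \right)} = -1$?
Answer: $-360$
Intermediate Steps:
$j{\left(c,f \right)} = -27$ ($j{\left(c,f \right)} = 9 \left(-3\right) = -27$)
$S{\left(Y,o \right)} = -24$ ($S{\left(Y,o \right)} = -27 + 3 = -24$)
$s = -24$
$\left(8 - 9\right) \left(-15\right) s = \left(8 - 9\right) \left(-15\right) \left(-24\right) = \left(-1\right) \left(-15\right) \left(-24\right) = 15 \left(-24\right) = -360$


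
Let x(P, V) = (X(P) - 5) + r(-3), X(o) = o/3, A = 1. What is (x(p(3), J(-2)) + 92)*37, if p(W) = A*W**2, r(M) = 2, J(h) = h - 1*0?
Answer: 3404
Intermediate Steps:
J(h) = h (J(h) = h + 0 = h)
p(W) = W**2 (p(W) = 1*W**2 = W**2)
X(o) = o/3 (X(o) = o*(1/3) = o/3)
x(P, V) = -3 + P/3 (x(P, V) = (P/3 - 5) + 2 = (-5 + P/3) + 2 = -3 + P/3)
(x(p(3), J(-2)) + 92)*37 = ((-3 + (1/3)*3**2) + 92)*37 = ((-3 + (1/3)*9) + 92)*37 = ((-3 + 3) + 92)*37 = (0 + 92)*37 = 92*37 = 3404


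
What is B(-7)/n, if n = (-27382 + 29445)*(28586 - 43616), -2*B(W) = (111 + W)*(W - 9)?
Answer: -416/15503445 ≈ -2.6833e-5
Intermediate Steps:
B(W) = -(-9 + W)*(111 + W)/2 (B(W) = -(111 + W)*(W - 9)/2 = -(111 + W)*(-9 + W)/2 = -(-9 + W)*(111 + W)/2)
n = -31006890 (n = 2063*(-15030) = -31006890)
B(-7)/n = (999/2 - 51*(-7) - ½*(-7)²)/(-31006890) = (999/2 + 357 - ½*49)*(-1/31006890) = (999/2 + 357 - 49/2)*(-1/31006890) = 832*(-1/31006890) = -416/15503445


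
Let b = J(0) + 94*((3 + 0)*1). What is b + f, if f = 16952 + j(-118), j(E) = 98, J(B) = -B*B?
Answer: 17332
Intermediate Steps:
J(B) = -B²
f = 17050 (f = 16952 + 98 = 17050)
b = 282 (b = -1*0² + 94*((3 + 0)*1) = -1*0 + 94*(3*1) = 0 + 94*3 = 0 + 282 = 282)
b + f = 282 + 17050 = 17332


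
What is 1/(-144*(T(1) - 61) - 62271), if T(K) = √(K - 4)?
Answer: I/(9*(-5943*I + 16*√3)) ≈ -1.8696e-5 + 8.718e-8*I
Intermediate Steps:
T(K) = √(-4 + K)
1/(-144*(T(1) - 61) - 62271) = 1/(-144*(√(-4 + 1) - 61) - 62271) = 1/(-144*(√(-3) - 61) - 62271) = 1/(-144*(I*√3 - 61) - 62271) = 1/(-144*(-61 + I*√3) - 62271) = 1/((8784 - 144*I*√3) - 62271) = 1/(-53487 - 144*I*√3)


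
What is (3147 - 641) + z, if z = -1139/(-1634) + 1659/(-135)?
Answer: 183413833/73530 ≈ 2494.4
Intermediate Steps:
z = -852347/73530 (z = -1139*(-1/1634) + 1659*(-1/135) = 1139/1634 - 553/45 = -852347/73530 ≈ -11.592)
(3147 - 641) + z = (3147 - 641) - 852347/73530 = 2506 - 852347/73530 = 183413833/73530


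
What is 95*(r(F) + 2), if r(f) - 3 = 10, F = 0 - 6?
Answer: 1425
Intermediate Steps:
F = -6
r(f) = 13 (r(f) = 3 + 10 = 13)
95*(r(F) + 2) = 95*(13 + 2) = 95*15 = 1425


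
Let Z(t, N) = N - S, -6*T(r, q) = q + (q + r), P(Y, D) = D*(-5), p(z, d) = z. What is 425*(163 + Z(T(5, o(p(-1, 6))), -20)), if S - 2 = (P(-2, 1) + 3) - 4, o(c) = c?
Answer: 62475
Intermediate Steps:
P(Y, D) = -5*D
S = -4 (S = 2 + ((-5*1 + 3) - 4) = 2 + ((-5 + 3) - 4) = 2 + (-2 - 4) = 2 - 6 = -4)
T(r, q) = -q/3 - r/6 (T(r, q) = -(q + (q + r))/6 = -(r + 2*q)/6 = -q/3 - r/6)
Z(t, N) = 4 + N (Z(t, N) = N - 1*(-4) = N + 4 = 4 + N)
425*(163 + Z(T(5, o(p(-1, 6))), -20)) = 425*(163 + (4 - 20)) = 425*(163 - 16) = 425*147 = 62475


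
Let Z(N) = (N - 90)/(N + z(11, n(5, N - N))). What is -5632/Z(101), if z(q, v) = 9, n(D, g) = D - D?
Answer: -56320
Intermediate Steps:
n(D, g) = 0
Z(N) = (-90 + N)/(9 + N) (Z(N) = (N - 90)/(N + 9) = (-90 + N)/(9 + N))
-5632/Z(101) = -5632*(9 + 101)/(-90 + 101) = -5632/(11/110) = -5632/((1/110)*11) = -5632/⅒ = -5632*10 = -56320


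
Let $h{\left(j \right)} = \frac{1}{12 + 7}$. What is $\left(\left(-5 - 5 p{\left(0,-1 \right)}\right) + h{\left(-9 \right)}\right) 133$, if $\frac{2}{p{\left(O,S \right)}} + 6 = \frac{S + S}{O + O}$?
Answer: $-658$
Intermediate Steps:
$h{\left(j \right)} = \frac{1}{19}$
$p{\left(O,S \right)} = \frac{2}{-6 + \frac{S}{O}}$ ($p{\left(O,S \right)} = \frac{2}{-6 + \frac{S + S}{O + O}} = \frac{2}{-6 + \frac{2 S}{2 O}} = \frac{2}{-6 + 2 S \frac{1}{2 O}} = \frac{2}{-6 + \frac{S}{O}}$)
$\left(\left(-5 - 5 p{\left(0,-1 \right)}\right) + h{\left(-9 \right)}\right) 133 = \left(\left(-5 - 5 \left(\left(-2\right) 0 \frac{1}{\left(-1\right) \left(-1\right) + 6 \cdot 0}\right)\right) + \frac{1}{19}\right) 133 = \left(\left(-5 - 5 \left(\left(-2\right) 0 \frac{1}{1 + 0}\right)\right) + \frac{1}{19}\right) 133 = \left(\left(-5 - 5 \left(\left(-2\right) 0 \cdot 1^{-1}\right)\right) + \frac{1}{19}\right) 133 = \left(\left(-5 - 5 \left(\left(-2\right) 0 \cdot 1\right)\right) + \frac{1}{19}\right) 133 = \left(\left(-5 - 0\right) + \frac{1}{19}\right) 133 = \left(\left(-5 + 0\right) + \frac{1}{19}\right) 133 = \left(-5 + \frac{1}{19}\right) 133 = \left(- \frac{94}{19}\right) 133 = -658$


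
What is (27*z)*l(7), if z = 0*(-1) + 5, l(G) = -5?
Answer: -675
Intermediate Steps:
z = 5 (z = 0 + 5 = 5)
(27*z)*l(7) = (27*5)*(-5) = 135*(-5) = -675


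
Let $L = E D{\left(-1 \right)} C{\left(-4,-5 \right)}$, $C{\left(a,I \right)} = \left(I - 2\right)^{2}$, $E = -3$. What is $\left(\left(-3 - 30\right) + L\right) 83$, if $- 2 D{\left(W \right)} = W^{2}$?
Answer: $\frac{6723}{2} \approx 3361.5$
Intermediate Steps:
$D{\left(W \right)} = - \frac{W^{2}}{2}$
$C{\left(a,I \right)} = \left(-2 + I\right)^{2}$
$L = \frac{147}{2}$ ($L = - 3 \left(- \frac{\left(-1\right)^{2}}{2}\right) \left(-2 - 5\right)^{2} = - 3 \left(\left(- \frac{1}{2}\right) 1\right) \left(-7\right)^{2} = \left(-3\right) \left(- \frac{1}{2}\right) 49 = \frac{3}{2} \cdot 49 = \frac{147}{2} \approx 73.5$)
$\left(\left(-3 - 30\right) + L\right) 83 = \left(\left(-3 - 30\right) + \frac{147}{2}\right) 83 = \left(-33 + \frac{147}{2}\right) 83 = \frac{81}{2} \cdot 83 = \frac{6723}{2}$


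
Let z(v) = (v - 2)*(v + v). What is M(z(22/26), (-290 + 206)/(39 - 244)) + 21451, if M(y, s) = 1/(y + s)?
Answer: 1146607109/53454 ≈ 21450.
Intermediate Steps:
z(v) = 2*v*(-2 + v) (z(v) = (-2 + v)*(2*v) = 2*v*(-2 + v))
M(y, s) = 1/(s + y)
M(z(22/26), (-290 + 206)/(39 - 244)) + 21451 = 1/((-290 + 206)/(39 - 244) + 2*(22/26)*(-2 + 22/26)) + 21451 = 1/(-84/(-205) + 2*(22*(1/26))*(-2 + 22*(1/26))) + 21451 = 1/(-84*(-1/205) + 2*(11/13)*(-2 + 11/13)) + 21451 = 1/(84/205 + 2*(11/13)*(-15/13)) + 21451 = 1/(84/205 - 330/169) + 21451 = 1/(-53454/34645) + 21451 = -34645/53454 + 21451 = 1146607109/53454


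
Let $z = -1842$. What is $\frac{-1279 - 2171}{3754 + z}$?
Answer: $- \frac{1725}{956} \approx -1.8044$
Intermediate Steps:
$\frac{-1279 - 2171}{3754 + z} = \frac{-1279 - 2171}{3754 - 1842} = - \frac{3450}{1912} = \left(-3450\right) \frac{1}{1912} = - \frac{1725}{956}$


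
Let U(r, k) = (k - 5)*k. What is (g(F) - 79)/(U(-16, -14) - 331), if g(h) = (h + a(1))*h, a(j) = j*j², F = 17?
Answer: -227/65 ≈ -3.4923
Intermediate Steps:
U(r, k) = k*(-5 + k) (U(r, k) = (-5 + k)*k = k*(-5 + k))
a(j) = j³
g(h) = h*(1 + h) (g(h) = (h + 1³)*h = (h + 1)*h = (1 + h)*h = h*(1 + h))
(g(F) - 79)/(U(-16, -14) - 331) = (17*(1 + 17) - 79)/(-14*(-5 - 14) - 331) = (17*18 - 79)/(-14*(-19) - 331) = (306 - 79)/(266 - 331) = 227/(-65) = 227*(-1/65) = -227/65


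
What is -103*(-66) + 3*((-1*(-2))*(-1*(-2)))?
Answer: 6810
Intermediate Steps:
-103*(-66) + 3*((-1*(-2))*(-1*(-2))) = 6798 + 3*(2*2) = 6798 + 3*4 = 6798 + 12 = 6810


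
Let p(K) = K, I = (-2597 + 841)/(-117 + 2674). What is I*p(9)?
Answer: -15804/2557 ≈ -6.1807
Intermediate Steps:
I = -1756/2557 ≈ -0.68674
I*p(9) = -1756/2557*9 = -15804/2557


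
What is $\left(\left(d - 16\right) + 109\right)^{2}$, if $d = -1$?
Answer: $8464$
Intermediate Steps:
$\left(\left(d - 16\right) + 109\right)^{2} = \left(\left(-1 - 16\right) + 109\right)^{2} = \left(-17 + 109\right)^{2} = 92^{2} = 8464$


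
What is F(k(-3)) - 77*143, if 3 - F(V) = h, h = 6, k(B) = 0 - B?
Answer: -11014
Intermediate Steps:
k(B) = -B
F(V) = -3 (F(V) = 3 - 1*6 = 3 - 6 = -3)
F(k(-3)) - 77*143 = -3 - 77*143 = -3 - 11011 = -11014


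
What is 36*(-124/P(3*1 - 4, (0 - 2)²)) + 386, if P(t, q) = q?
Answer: -730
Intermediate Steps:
36*(-124/P(3*1 - 4, (0 - 2)²)) + 386 = 36*(-124/(0 - 2)²) + 386 = 36*(-124/((-2)²)) + 386 = 36*(-124/4) + 386 = 36*(-124*¼) + 386 = 36*(-31) + 386 = -1116 + 386 = -730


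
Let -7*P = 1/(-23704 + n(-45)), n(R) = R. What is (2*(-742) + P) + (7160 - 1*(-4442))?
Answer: 1682046675/166243 ≈ 10118.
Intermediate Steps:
P = 1/166243 (P = -1/(7*(-23704 - 45)) = -⅐/(-23749) = -⅐*(-1/23749) = 1/166243 ≈ 6.0153e-6)
(2*(-742) + P) + (7160 - 1*(-4442)) = (2*(-742) + 1/166243) + (7160 - 1*(-4442)) = (-1484 + 1/166243) + (7160 + 4442) = -246704611/166243 + 11602 = 1682046675/166243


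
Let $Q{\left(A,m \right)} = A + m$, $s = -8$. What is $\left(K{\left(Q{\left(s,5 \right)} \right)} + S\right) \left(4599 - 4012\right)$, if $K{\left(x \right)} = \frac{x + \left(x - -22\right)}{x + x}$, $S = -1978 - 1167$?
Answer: $- \frac{5543041}{3} \approx -1.8477 \cdot 10^{6}$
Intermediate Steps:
$S = -3145$ ($S = -1978 - 1167 = -3145$)
$K{\left(x \right)} = \frac{22 + 2 x}{2 x}$ ($K{\left(x \right)} = \frac{x + \left(x + 22\right)}{2 x} = \left(x + \left(22 + x\right)\right) \frac{1}{2 x} = \left(22 + 2 x\right) \frac{1}{2 x} = \frac{22 + 2 x}{2 x}$)
$\left(K{\left(Q{\left(s,5 \right)} \right)} + S\right) \left(4599 - 4012\right) = \left(\frac{11 + \left(-8 + 5\right)}{-8 + 5} - 3145\right) \left(4599 - 4012\right) = \left(\frac{11 - 3}{-3} - 3145\right) 587 = \left(\left(- \frac{1}{3}\right) 8 - 3145\right) 587 = \left(- \frac{8}{3} - 3145\right) 587 = \left(- \frac{9443}{3}\right) 587 = - \frac{5543041}{3}$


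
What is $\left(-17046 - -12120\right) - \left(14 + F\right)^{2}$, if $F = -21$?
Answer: $-4975$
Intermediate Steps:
$\left(-17046 - -12120\right) - \left(14 + F\right)^{2} = \left(-17046 - -12120\right) - \left(14 - 21\right)^{2} = \left(-17046 + 12120\right) - \left(-7\right)^{2} = -4926 - 49 = -4975$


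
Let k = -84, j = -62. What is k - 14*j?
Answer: 784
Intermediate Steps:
k - 14*j = -84 - 14*(-62) = -84 + 868 = 784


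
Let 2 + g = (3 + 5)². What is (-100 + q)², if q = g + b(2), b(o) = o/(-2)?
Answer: 1521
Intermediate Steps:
b(o) = -o/2 (b(o) = o*(-½) = -o/2)
g = 62 (g = -2 + (3 + 5)² = -2 + 8² = -2 + 64 = 62)
q = 61 (q = 62 - ½*2 = 62 - 1 = 61)
(-100 + q)² = (-100 + 61)² = (-39)² = 1521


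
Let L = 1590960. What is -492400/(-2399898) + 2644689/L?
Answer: 1188395424287/636356953680 ≈ 1.8675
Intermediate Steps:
-492400/(-2399898) + 2644689/L = -492400/(-2399898) + 2644689/1590960 = -492400*(-1/2399898) + 2644689*(1/1590960) = 246200/1199949 + 881563/530320 = 1188395424287/636356953680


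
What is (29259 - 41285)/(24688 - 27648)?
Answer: 6013/1480 ≈ 4.0628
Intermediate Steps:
(29259 - 41285)/(24688 - 27648) = -12026/(-2960) = -12026*(-1/2960) = 6013/1480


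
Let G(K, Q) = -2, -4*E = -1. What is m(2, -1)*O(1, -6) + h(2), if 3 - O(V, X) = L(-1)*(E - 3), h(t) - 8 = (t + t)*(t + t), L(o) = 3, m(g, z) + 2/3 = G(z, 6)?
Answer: -6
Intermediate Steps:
E = ¼ (E = -¼*(-1) = ¼ ≈ 0.25000)
m(g, z) = -8/3 (m(g, z) = -⅔ - 2 = -8/3)
h(t) = 8 + 4*t² (h(t) = 8 + (t + t)*(t + t) = 8 + (2*t)*(2*t) = 8 + 4*t²)
O(V, X) = 45/4 (O(V, X) = 3 - 3*(¼ - 3) = 3 - 3*(-11)/4 = 3 - 1*(-33/4) = 3 + 33/4 = 45/4)
m(2, -1)*O(1, -6) + h(2) = -8/3*45/4 + (8 + 4*2²) = -30 + (8 + 4*4) = -30 + (8 + 16) = -30 + 24 = -6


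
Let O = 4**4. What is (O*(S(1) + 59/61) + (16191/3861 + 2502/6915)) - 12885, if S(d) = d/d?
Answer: -746565245584/60319545 ≈ -12377.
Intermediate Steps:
O = 256
S(d) = 1
(O*(S(1) + 59/61) + (16191/3861 + 2502/6915)) - 12885 = (256*(1 + 59/61) + (16191/3861 + 2502/6915)) - 12885 = (256*(1 + 59*(1/61)) + (16191*(1/3861) + 2502*(1/6915))) - 12885 = (256*(1 + 59/61) + (1799/429 + 834/2305)) - 12885 = (256*(120/61) + 4504481/988845) - 12885 = (30720/61 + 4504481/988845) - 12885 = 30652091741/60319545 - 12885 = -746565245584/60319545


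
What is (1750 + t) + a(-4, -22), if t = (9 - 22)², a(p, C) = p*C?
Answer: 2007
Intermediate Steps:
a(p, C) = C*p
t = 169 (t = (-13)² = 169)
(1750 + t) + a(-4, -22) = (1750 + 169) - 22*(-4) = 1919 + 88 = 2007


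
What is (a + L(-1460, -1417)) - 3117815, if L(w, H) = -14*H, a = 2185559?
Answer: -912418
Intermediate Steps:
(a + L(-1460, -1417)) - 3117815 = (2185559 - 14*(-1417)) - 3117815 = (2185559 + 19838) - 3117815 = 2205397 - 3117815 = -912418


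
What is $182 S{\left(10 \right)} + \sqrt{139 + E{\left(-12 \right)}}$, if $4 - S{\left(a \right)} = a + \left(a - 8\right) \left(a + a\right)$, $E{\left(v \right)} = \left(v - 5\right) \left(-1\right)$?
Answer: $-8372 + 2 \sqrt{39} \approx -8359.5$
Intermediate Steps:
$E{\left(v \right)} = 5 - v$ ($E{\left(v \right)} = \left(v - 5\right) \left(-1\right) = \left(-5 + v\right) \left(-1\right) = 5 - v$)
$S{\left(a \right)} = 4 - a - 2 a \left(-8 + a\right)$ ($S{\left(a \right)} = 4 - \left(a + \left(a - 8\right) \left(a + a\right)\right) = 4 - \left(a + \left(-8 + a\right) 2 a\right) = 4 - \left(a + 2 a \left(-8 + a\right)\right) = 4 - a - 2 a \left(-8 + a\right)$)
$182 S{\left(10 \right)} + \sqrt{139 + E{\left(-12 \right)}} = 182 \left(4 - 2 \cdot 10^{2} + 15 \cdot 10\right) + \sqrt{139 + \left(5 - -12\right)} = 182 \left(4 - 200 + 150\right) + \sqrt{139 + \left(5 + 12\right)} = 182 \left(4 - 200 + 150\right) + \sqrt{139 + 17} = 182 \left(-46\right) + \sqrt{156} = -8372 + 2 \sqrt{39}$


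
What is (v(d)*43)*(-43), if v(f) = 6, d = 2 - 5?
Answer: -11094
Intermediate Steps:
d = -3
(v(d)*43)*(-43) = (6*43)*(-43) = 258*(-43) = -11094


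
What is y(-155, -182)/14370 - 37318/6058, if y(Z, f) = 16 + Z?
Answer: -268550861/43526730 ≈ -6.1698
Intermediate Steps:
y(-155, -182)/14370 - 37318/6058 = (16 - 155)/14370 - 37318/6058 = -139*1/14370 - 37318*1/6058 = -139/14370 - 18659/3029 = -268550861/43526730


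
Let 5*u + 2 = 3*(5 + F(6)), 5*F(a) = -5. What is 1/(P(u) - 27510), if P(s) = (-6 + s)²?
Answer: -1/27494 ≈ -3.6372e-5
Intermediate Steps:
F(a) = -1 (F(a) = (⅕)*(-5) = -1)
u = 2 (u = -⅖ + (3*(5 - 1))/5 = -⅖ + (3*4)/5 = -⅖ + (⅕)*12 = -⅖ + 12/5 = 2)
1/(P(u) - 27510) = 1/((-6 + 2)² - 27510) = 1/((-4)² - 27510) = 1/(16 - 27510) = 1/(-27494) = -1/27494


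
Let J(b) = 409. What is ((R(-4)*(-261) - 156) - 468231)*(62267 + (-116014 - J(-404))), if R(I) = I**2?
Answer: 25592121828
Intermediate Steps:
((R(-4)*(-261) - 156) - 468231)*(62267 + (-116014 - J(-404))) = (((-4)**2*(-261) - 156) - 468231)*(62267 + (-116014 - 1*409)) = ((16*(-261) - 156) - 468231)*(62267 + (-116014 - 409)) = ((-4176 - 156) - 468231)*(62267 - 116423) = (-4332 - 468231)*(-54156) = -472563*(-54156) = 25592121828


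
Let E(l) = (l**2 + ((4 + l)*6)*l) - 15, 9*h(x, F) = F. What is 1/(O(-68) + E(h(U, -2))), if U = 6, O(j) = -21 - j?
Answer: 81/2188 ≈ 0.037020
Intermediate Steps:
h(x, F) = F/9
E(l) = -15 + l**2 + l*(24 + 6*l) (E(l) = (l**2 + (24 + 6*l)*l) - 15 = (l**2 + l*(24 + 6*l)) - 15 = -15 + l**2 + l*(24 + 6*l))
1/(O(-68) + E(h(U, -2))) = 1/((-21 - 1*(-68)) + (-15 + 7*((1/9)*(-2))**2 + 24*((1/9)*(-2)))) = 1/((-21 + 68) + (-15 + 7*(-2/9)**2 + 24*(-2/9))) = 1/(47 + (-15 + 7*(4/81) - 16/3)) = 1/(47 + (-15 + 28/81 - 16/3)) = 1/(47 - 1619/81) = 1/(2188/81) = 81/2188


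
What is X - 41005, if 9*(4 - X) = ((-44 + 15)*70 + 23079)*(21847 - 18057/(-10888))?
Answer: -5011326344449/97992 ≈ -5.1140e+7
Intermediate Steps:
X = -5007308182489/97992 (X = 4 - ((-44 + 15)*70 + 23079)*(21847 - 18057/(-10888))/9 = 4 - (-29*70 + 23079)*(21847 - 18057*(-1/10888))/9 = 4 - (-2030 + 23079)*(21847 + 18057/10888)/9 = 4 - 21049*237888193/(9*10888) = 4 - ⅑*5007308574457/10888 = 4 - 5007308574457/97992 = -5007308182489/97992 ≈ -5.1099e+7)
X - 41005 = -5007308182489/97992 - 41005 = -5011326344449/97992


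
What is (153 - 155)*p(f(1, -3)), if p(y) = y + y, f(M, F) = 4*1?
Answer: -16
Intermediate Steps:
f(M, F) = 4
p(y) = 2*y
(153 - 155)*p(f(1, -3)) = (153 - 155)*(2*4) = -2*8 = -16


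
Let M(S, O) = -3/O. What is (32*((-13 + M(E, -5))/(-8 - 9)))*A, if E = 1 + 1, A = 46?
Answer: 91264/85 ≈ 1073.7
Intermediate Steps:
E = 2
(32*((-13 + M(E, -5))/(-8 - 9)))*A = (32*((-13 - 3/(-5))/(-8 - 9)))*46 = (32*((-13 - 3*(-⅕))/(-17)))*46 = (32*((-13 + ⅗)*(-1/17)))*46 = (32*(-62/5*(-1/17)))*46 = (32*(62/85))*46 = (1984/85)*46 = 91264/85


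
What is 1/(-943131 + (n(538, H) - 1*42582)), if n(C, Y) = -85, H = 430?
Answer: -1/985798 ≈ -1.0144e-6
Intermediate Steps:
1/(-943131 + (n(538, H) - 1*42582)) = 1/(-943131 + (-85 - 1*42582)) = 1/(-943131 + (-85 - 42582)) = 1/(-943131 - 42667) = 1/(-985798) = -1/985798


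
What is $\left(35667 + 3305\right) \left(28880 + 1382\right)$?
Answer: $1179370664$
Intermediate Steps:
$\left(35667 + 3305\right) \left(28880 + 1382\right) = 38972 \cdot 30262 = 1179370664$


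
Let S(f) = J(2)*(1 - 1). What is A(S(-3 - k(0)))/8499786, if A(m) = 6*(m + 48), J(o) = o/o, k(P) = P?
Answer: 48/1416631 ≈ 3.3883e-5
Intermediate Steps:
J(o) = 1
S(f) = 0 (S(f) = 1*(1 - 1) = 1*0 = 0)
A(m) = 288 + 6*m (A(m) = 6*(48 + m) = 288 + 6*m)
A(S(-3 - k(0)))/8499786 = (288 + 6*0)/8499786 = (288 + 0)*(1/8499786) = 288*(1/8499786) = 48/1416631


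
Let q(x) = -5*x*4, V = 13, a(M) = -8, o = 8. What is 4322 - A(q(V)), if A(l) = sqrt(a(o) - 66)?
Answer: 4322 - I*sqrt(74) ≈ 4322.0 - 8.6023*I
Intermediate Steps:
q(x) = -20*x
A(l) = I*sqrt(74) (A(l) = sqrt(-8 - 66) = sqrt(-74) = I*sqrt(74))
4322 - A(q(V)) = 4322 - I*sqrt(74)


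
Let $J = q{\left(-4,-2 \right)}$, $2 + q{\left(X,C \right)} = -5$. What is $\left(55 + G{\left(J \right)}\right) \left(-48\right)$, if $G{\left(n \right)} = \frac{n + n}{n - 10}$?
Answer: $- \frac{45552}{17} \approx -2679.5$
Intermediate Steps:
$q{\left(X,C \right)} = -7$ ($q{\left(X,C \right)} = -2 - 5 = -7$)
$J = -7$
$G{\left(n \right)} = \frac{2 n}{-10 + n}$
$\left(55 + G{\left(J \right)}\right) \left(-48\right) = \left(55 + 2 \left(-7\right) \frac{1}{-10 - 7}\right) \left(-48\right) = \left(55 + 2 \left(-7\right) \frac{1}{-17}\right) \left(-48\right) = \left(55 + 2 \left(-7\right) \left(- \frac{1}{17}\right)\right) \left(-48\right) = \left(55 + \frac{14}{17}\right) \left(-48\right) = \frac{949}{17} \left(-48\right) = - \frac{45552}{17}$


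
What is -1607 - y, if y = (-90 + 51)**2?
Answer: -3128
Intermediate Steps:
y = 1521 (y = (-39)**2 = 1521)
-1607 - y = -1607 - 1*1521 = -1607 - 1521 = -3128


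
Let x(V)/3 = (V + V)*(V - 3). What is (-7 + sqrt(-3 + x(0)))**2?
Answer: (7 - I*sqrt(3))**2 ≈ 46.0 - 24.249*I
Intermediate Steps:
x(V) = 6*V*(-3 + V) (x(V) = 3*((V + V)*(V - 3)) = 3*((2*V)*(-3 + V)) = 3*(2*V*(-3 + V)) = 6*V*(-3 + V))
(-7 + sqrt(-3 + x(0)))**2 = (-7 + sqrt(-3 + 6*0*(-3 + 0)))**2 = (-7 + sqrt(-3 + 6*0*(-3)))**2 = (-7 + sqrt(-3 + 0))**2 = (-7 + sqrt(-3))**2 = (-7 + I*sqrt(3))**2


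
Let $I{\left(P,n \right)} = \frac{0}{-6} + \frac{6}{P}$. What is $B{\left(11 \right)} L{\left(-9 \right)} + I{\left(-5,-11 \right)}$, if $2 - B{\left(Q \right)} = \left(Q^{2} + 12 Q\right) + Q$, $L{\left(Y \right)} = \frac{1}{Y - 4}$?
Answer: $\frac{1232}{65} \approx 18.954$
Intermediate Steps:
$I{\left(P,n \right)} = \frac{6}{P}$ ($I{\left(P,n \right)} = 0 \left(- \frac{1}{6}\right) + \frac{6}{P} = 0 + \frac{6}{P} = \frac{6}{P}$)
$L{\left(Y \right)} = \frac{1}{-4 + Y}$
$B{\left(Q \right)} = 2 - Q^{2} - 13 Q$ ($B{\left(Q \right)} = 2 - \left(\left(Q^{2} + 12 Q\right) + Q\right) = 2 - \left(Q^{2} + 13 Q\right) = 2 - Q^{2} - 13 Q$)
$B{\left(11 \right)} L{\left(-9 \right)} + I{\left(-5,-11 \right)} = \frac{2 - 11^{2} - 143}{-4 - 9} + \frac{6}{-5} = \frac{2 - 121 - 143}{-13} + 6 \left(- \frac{1}{5}\right) = \left(2 - 121 - 143\right) \left(- \frac{1}{13}\right) - \frac{6}{5} = \left(-262\right) \left(- \frac{1}{13}\right) - \frac{6}{5} = \frac{262}{13} - \frac{6}{5} = \frac{1232}{65}$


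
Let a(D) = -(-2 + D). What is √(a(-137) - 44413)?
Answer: I*√44274 ≈ 210.41*I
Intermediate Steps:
a(D) = 2 - D
√(a(-137) - 44413) = √((2 - 1*(-137)) - 44413) = √((2 + 137) - 44413) = √(139 - 44413) = √(-44274) = I*√44274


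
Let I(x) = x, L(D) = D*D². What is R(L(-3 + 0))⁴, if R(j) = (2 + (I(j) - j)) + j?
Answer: 390625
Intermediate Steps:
L(D) = D³
R(j) = 2 + j (R(j) = (2 + (j - j)) + j = (2 + 0) + j = 2 + j)
R(L(-3 + 0))⁴ = (2 + (-3 + 0)³)⁴ = (2 + (-3)³)⁴ = (2 - 27)⁴ = (-25)⁴ = 390625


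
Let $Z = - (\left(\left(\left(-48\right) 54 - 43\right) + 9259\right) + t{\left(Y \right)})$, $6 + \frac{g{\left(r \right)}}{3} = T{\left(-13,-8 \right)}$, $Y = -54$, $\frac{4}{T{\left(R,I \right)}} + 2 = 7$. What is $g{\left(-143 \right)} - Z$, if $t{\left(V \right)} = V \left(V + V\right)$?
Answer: $\frac{62202}{5} \approx 12440.0$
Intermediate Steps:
$T{\left(R,I \right)} = \frac{4}{5}$ ($T{\left(R,I \right)} = \frac{4}{-2 + 7} = \frac{4}{5}$)
$g{\left(r \right)} = - \frac{78}{5}$ ($g{\left(r \right)} = -18 + 3 \cdot \frac{4}{5} = -18 + \frac{12}{5} = - \frac{78}{5}$)
$t{\left(V \right)} = 2 V^{2}$ ($t{\left(V \right)} = V 2 V = 2 V^{2}$)
$Z = -12456$ ($Z = - (\left(\left(\left(-48\right) 54 - 43\right) + 9259\right) + 2 \left(-54\right)^{2}) = - (\left(\left(-2592 - 43\right) + 9259\right) + 2 \cdot 2916) = - (\left(-2635 + 9259\right) + 5832) = - (6624 + 5832) = \left(-1\right) 12456 = -12456$)
$g{\left(-143 \right)} - Z = - \frac{78}{5} - -12456 = - \frac{78}{5} + 12456 = \frac{62202}{5}$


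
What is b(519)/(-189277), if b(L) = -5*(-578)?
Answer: -2890/189277 ≈ -0.015269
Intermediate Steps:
b(L) = 2890
b(519)/(-189277) = 2890/(-189277) = 2890*(-1/189277) = -2890/189277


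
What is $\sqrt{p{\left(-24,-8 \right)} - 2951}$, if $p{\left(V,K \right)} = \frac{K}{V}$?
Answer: $\frac{2 i \sqrt{6639}}{3} \approx 54.32 i$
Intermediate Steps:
$\sqrt{p{\left(-24,-8 \right)} - 2951} = \sqrt{- \frac{8}{-24} - 2951} = \sqrt{\left(-8\right) \left(- \frac{1}{24}\right) - 2951} = \sqrt{\frac{1}{3} - 2951} = \sqrt{- \frac{8852}{3}} = \frac{2 i \sqrt{6639}}{3}$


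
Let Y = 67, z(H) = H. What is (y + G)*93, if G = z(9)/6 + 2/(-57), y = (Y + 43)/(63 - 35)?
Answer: 66712/133 ≈ 501.59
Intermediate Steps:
y = 55/14 (y = (67 + 43)/(63 - 35) = 110/28 = 110*(1/28) = 55/14 ≈ 3.9286)
G = 167/114 (G = 9/6 + 2/(-57) = 9*(⅙) + 2*(-1/57) = 3/2 - 2/57 = 167/114 ≈ 1.4649)
(y + G)*93 = (55/14 + 167/114)*93 = (2152/399)*93 = 66712/133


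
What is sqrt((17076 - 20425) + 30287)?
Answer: sqrt(26938) ≈ 164.13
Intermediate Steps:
sqrt((17076 - 20425) + 30287) = sqrt(-3349 + 30287) = sqrt(26938)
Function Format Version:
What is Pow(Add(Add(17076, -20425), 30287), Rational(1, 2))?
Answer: Pow(26938, Rational(1, 2)) ≈ 164.13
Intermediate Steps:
Pow(Add(Add(17076, -20425), 30287), Rational(1, 2)) = Pow(Add(-3349, 30287), Rational(1, 2)) = Pow(26938, Rational(1, 2))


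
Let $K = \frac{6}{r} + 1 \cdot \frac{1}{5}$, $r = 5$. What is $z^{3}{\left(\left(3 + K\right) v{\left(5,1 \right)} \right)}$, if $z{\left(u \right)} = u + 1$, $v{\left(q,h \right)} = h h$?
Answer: $\frac{19683}{125} \approx 157.46$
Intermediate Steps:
$v{\left(q,h \right)} = h^{2}$
$K = \frac{7}{5}$ ($K = \frac{6}{5} + 1 \cdot \frac{1}{5} = 6 \cdot \frac{1}{5} + 1 \cdot \frac{1}{5} = \frac{6}{5} + \frac{1}{5} = \frac{7}{5} \approx 1.4$)
$z{\left(u \right)} = 1 + u$
$z^{3}{\left(\left(3 + K\right) v{\left(5,1 \right)} \right)} = \left(1 + \left(3 + \frac{7}{5}\right) 1^{2}\right)^{3} = \left(1 + \frac{22}{5} \cdot 1\right)^{3} = \left(1 + \frac{22}{5}\right)^{3} = \left(\frac{27}{5}\right)^{3} = \frac{19683}{125}$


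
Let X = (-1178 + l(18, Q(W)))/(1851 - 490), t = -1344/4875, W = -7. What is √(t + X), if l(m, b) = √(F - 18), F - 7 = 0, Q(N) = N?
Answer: √(-223283713770 + 143755625*I*√11)/442325 ≈ 0.0011406 + 1.0683*I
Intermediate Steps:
F = 7 (F = 7 + 0 = 7)
l(m, b) = I*√11 (l(m, b) = √(7 - 18) = √(-11) = I*√11)
t = -448/1625 (t = -1344*1/4875 = -448/1625 ≈ -0.27569)
X = -1178/1361 + I*√11/1361 (X = (-1178 + I*√11)/(1851 - 490) = (-1178 + I*√11)/1361 = (-1178 + I*√11)*(1/1361) = -1178/1361 + I*√11/1361 ≈ -0.86554 + 0.0024369*I)
√(t + X) = √(-448/1625 + (-1178/1361 + I*√11/1361)) = √(-2523978/2211625 + I*√11/1361)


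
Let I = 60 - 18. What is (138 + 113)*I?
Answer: 10542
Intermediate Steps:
I = 42
(138 + 113)*I = (138 + 113)*42 = 251*42 = 10542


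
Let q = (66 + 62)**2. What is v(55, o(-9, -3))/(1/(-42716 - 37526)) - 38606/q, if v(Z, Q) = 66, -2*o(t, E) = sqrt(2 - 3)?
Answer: -43384621927/8192 ≈ -5.2960e+6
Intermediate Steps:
o(t, E) = -I/2 (o(t, E) = -sqrt(2 - 3)/2 = -I/2)
q = 16384 (q = 128**2 = 16384)
v(55, o(-9, -3))/(1/(-42716 - 37526)) - 38606/q = 66/(1/(-42716 - 37526)) - 38606/16384 = 66/(1/(-80242)) - 38606*1/16384 = 66/(-1/80242) - 19303/8192 = 66*(-80242) - 19303/8192 = -5295972 - 19303/8192 = -43384621927/8192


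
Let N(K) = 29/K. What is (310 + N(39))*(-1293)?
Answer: -5223289/13 ≈ -4.0179e+5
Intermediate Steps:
(310 + N(39))*(-1293) = (310 + 29/39)*(-1293) = (12119/39)*(-1293) = -5223289/13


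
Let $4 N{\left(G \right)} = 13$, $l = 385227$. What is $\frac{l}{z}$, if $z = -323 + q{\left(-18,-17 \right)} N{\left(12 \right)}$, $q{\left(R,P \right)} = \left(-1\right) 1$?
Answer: $- \frac{171212}{145} \approx -1180.8$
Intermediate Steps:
$q{\left(R,P \right)} = -1$
$N{\left(G \right)} = \frac{13}{4}$ ($N{\left(G \right)} = \frac{1}{4} \cdot 13 = \frac{13}{4}$)
$z = - \frac{1305}{4}$ ($z = -323 - \frac{13}{4} = - \frac{1305}{4} \approx -326.25$)
$\frac{l}{z} = \frac{385227}{- \frac{1305}{4}} = 385227 \left(- \frac{4}{1305}\right) = - \frac{171212}{145}$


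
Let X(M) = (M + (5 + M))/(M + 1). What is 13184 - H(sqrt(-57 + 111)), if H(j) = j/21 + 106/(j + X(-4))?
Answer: 13186 - 43*sqrt(6)/7 ≈ 13171.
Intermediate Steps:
X(M) = (5 + 2*M)/(1 + M)
H(j) = 106/(1 + j) + j/21 (H(j) = j/21 + 106/(j + (5 + 2*(-4))/(1 - 4)) = j*(1/21) + 106/(j + (5 - 8)/(-3)) = j/21 + 106/(j - 1/3*(-3)) = j/21 + 106/(j + 1) = j/21 + 106/(1 + j) = 106/(1 + j) + j/21)
13184 - H(sqrt(-57 + 111)) = 13184 - (2226 + sqrt(-57 + 111) + (sqrt(-57 + 111))**2)/(21*(1 + sqrt(-57 + 111))) = 13184 - (2226 + sqrt(54) + (sqrt(54))**2)/(21*(1 + sqrt(54))) = 13184 - (2226 + 3*sqrt(6) + (3*sqrt(6))**2)/(21*(1 + 3*sqrt(6))) = 13184 - (2226 + 3*sqrt(6) + 54)/(21*(1 + 3*sqrt(6))) = 13184 - (2280 + 3*sqrt(6))/(21*(1 + 3*sqrt(6)))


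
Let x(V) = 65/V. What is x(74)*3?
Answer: 195/74 ≈ 2.6351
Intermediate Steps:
x(74)*3 = (65/74)*3 = 195/74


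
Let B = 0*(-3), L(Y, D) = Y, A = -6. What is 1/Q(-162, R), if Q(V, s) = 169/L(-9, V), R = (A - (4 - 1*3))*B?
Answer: -9/169 ≈ -0.053254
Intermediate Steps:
B = 0
R = 0 (R = (-6 - (4 - 1*3))*0 = (-6 - (4 - 3))*0 = (-6 - 1*1)*0 = (-6 - 1)*0 = -7*0 = 0)
Q(V, s) = -169/9 (Q(V, s) = 169/(-9) = 169*(-⅑) = -169/9)
1/Q(-162, R) = 1/(-169/9) = -9/169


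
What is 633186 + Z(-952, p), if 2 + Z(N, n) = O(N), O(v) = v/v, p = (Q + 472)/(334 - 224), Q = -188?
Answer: 633185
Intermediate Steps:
p = 142/55 (p = (-188 + 472)/(334 - 224) = 284/110 = 284*(1/110) = 142/55 ≈ 2.5818)
O(v) = 1
Z(N, n) = -1 (Z(N, n) = -2 + 1 = -1)
633186 + Z(-952, p) = 633186 - 1 = 633185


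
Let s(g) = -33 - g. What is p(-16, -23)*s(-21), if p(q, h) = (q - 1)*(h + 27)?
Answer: 816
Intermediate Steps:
p(q, h) = (-1 + q)*(27 + h)
p(-16, -23)*s(-21) = (-27 - 1*(-23) + 27*(-16) - 23*(-16))*(-33 - 1*(-21)) = (-27 + 23 - 432 + 368)*(-33 + 21) = -68*(-12) = 816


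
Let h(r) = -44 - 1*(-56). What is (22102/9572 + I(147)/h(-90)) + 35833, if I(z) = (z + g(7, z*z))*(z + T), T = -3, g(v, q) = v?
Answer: 180352317/4786 ≈ 37683.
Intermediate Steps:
h(r) = 12 (h(r) = -44 + 56 = 12)
I(z) = (-3 + z)*(7 + z) (I(z) = (z + 7)*(z - 3) = (7 + z)*(-3 + z) = (-3 + z)*(7 + z))
(22102/9572 + I(147)/h(-90)) + 35833 = (22102/9572 + (-21 + 147² + 4*147)/12) + 35833 = (22102*(1/9572) + (-21 + 21609 + 588)*(1/12)) + 35833 = (11051/4786 + 22176*(1/12)) + 35833 = (11051/4786 + 1848) + 35833 = 8855579/4786 + 35833 = 180352317/4786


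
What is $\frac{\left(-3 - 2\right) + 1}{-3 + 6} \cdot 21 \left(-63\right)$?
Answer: $1764$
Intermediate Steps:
$\frac{\left(-3 - 2\right) + 1}{-3 + 6} \cdot 21 \left(-63\right) = \frac{\left(-3 - 2\right) + 1}{3} \left(-1323\right) = \left(-5 + 1\right) \frac{1}{3} \left(-1323\right) = \left(-4\right) \frac{1}{3} \left(-1323\right) = \left(- \frac{4}{3}\right) \left(-1323\right) = 1764$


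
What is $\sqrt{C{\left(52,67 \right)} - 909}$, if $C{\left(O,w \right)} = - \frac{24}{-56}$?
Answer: $\frac{2 i \sqrt{11130}}{7} \approx 30.143 i$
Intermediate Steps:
$C{\left(O,w \right)} = \frac{3}{7}$ ($C{\left(O,w \right)} = \left(-24\right) \left(- \frac{1}{56}\right) = \frac{3}{7}$)
$\sqrt{C{\left(52,67 \right)} - 909} = \sqrt{\frac{3}{7} - 909} = \sqrt{- \frac{6360}{7}} = \frac{2 i \sqrt{11130}}{7}$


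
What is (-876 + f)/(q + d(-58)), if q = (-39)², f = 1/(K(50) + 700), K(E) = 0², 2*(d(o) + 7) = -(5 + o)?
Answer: -613199/1078350 ≈ -0.56865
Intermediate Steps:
d(o) = -19/2 - o/2 (d(o) = -7 + (-(5 + o))/2 = -7 + (-5 - o)/2 = -7 + (-5/2 - o/2) = -19/2 - o/2)
K(E) = 0
f = 1/700 (f = 1/(0 + 700) = 1/700 ≈ 0.0014286)
q = 1521
(-876 + f)/(q + d(-58)) = (-876 + 1/700)/(1521 + (-19/2 - ½*(-58))) = -613199/(700*(1521 + (-19/2 + 29))) = -613199/(700*(1521 + 39/2)) = -613199/(700*3081/2) = -613199/700*2/3081 = -613199/1078350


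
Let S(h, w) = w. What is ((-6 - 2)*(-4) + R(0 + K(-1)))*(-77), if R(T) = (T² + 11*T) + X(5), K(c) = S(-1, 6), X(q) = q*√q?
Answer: -10318 - 385*√5 ≈ -11179.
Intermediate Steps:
X(q) = q^(3/2)
K(c) = 6
R(T) = T² + 5*√5 + 11*T (R(T) = (T² + 11*T) + 5^(3/2) = (T² + 11*T) + 5*√5 = T² + 5*√5 + 11*T)
((-6 - 2)*(-4) + R(0 + K(-1)))*(-77) = ((-6 - 2)*(-4) + ((0 + 6)² + 5*√5 + 11*(0 + 6)))*(-77) = (-8*(-4) + (6² + 5*√5 + 11*6))*(-77) = (32 + (36 + 5*√5 + 66))*(-77) = (32 + (102 + 5*√5))*(-77) = (134 + 5*√5)*(-77) = -10318 - 385*√5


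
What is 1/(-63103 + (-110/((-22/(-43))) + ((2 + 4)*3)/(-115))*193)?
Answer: -115/12032244 ≈ -9.5577e-6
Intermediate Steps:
1/(-63103 + (-110/((-22/(-43))) + ((2 + 4)*3)/(-115))*193) = 1/(-63103 + (-110/((-22*(-1/43))) + (6*3)*(-1/115))*193) = 1/(-63103 + (-110/22/43 + 18*(-1/115))*193) = 1/(-63103 + (-110*43/22 - 18/115)*193) = 1/(-63103 + (-215 - 18/115)*193) = 1/(-63103 - 24743/115*193) = 1/(-63103 - 4775399/115) = 1/(-12032244/115) = -115/12032244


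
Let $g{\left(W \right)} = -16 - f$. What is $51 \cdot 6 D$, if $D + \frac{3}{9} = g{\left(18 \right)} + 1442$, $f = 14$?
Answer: $431970$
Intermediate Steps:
$g{\left(W \right)} = -30$ ($g{\left(W \right)} = -16 - 14 = -30$)
$D = \frac{4235}{3}$ ($D = - \frac{1}{3} + \left(-30 + 1442\right) = - \frac{1}{3} + 1412 = \frac{4235}{3} \approx 1411.7$)
$51 \cdot 6 D = 51 \cdot 6 \cdot \frac{4235}{3} = 306 \cdot \frac{4235}{3} = 431970$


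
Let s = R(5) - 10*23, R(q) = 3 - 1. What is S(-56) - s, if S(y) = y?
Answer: 172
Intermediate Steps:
R(q) = 2
s = -228 (s = 2 - 10*23 = 2 - 230 = -228)
S(-56) - s = -56 - 1*(-228) = -56 + 228 = 172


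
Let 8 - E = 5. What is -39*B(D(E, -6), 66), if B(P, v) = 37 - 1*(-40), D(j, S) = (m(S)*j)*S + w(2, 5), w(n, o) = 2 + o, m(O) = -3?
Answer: -3003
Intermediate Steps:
E = 3 (E = 8 - 1*5 = 8 - 5 = 3)
D(j, S) = 7 - 3*S*j (D(j, S) = (-3*j)*S + (2 + 5) = -3*S*j + 7 = 7 - 3*S*j)
B(P, v) = 77 (B(P, v) = 37 + 40 = 77)
-39*B(D(E, -6), 66) = -39*77 = -3003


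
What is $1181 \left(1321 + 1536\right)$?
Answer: $3374117$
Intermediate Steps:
$1181 \left(1321 + 1536\right) = 1181 \cdot 2857 = 3374117$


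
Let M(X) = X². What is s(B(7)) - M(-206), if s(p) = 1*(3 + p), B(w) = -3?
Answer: -42436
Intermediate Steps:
s(p) = 3 + p
s(B(7)) - M(-206) = (3 - 3) - 1*(-206)² = 0 - 1*42436 = 0 - 42436 = -42436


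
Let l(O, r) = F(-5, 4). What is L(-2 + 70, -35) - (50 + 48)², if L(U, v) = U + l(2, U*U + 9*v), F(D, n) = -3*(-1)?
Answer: -9533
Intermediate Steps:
F(D, n) = 3
l(O, r) = 3
L(U, v) = 3 + U (L(U, v) = U + 3 = 3 + U)
L(-2 + 70, -35) - (50 + 48)² = (3 + (-2 + 70)) - (50 + 48)² = (3 + 68) - 1*98² = 71 - 1*9604 = 71 - 9604 = -9533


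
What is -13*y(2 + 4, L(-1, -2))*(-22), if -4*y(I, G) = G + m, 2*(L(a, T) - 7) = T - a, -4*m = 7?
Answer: -2717/8 ≈ -339.63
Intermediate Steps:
m = -7/4 (m = -¼*7 = -7/4 ≈ -1.7500)
L(a, T) = 7 + T/2 - a/2 (L(a, T) = 7 + (T - a)/2 = 7 + (T/2 - a/2) = 7 + T/2 - a/2)
y(I, G) = 7/16 - G/4 (y(I, G) = -(G - 7/4)/4 = -(-7/4 + G)/4 = 7/16 - G/4)
-13*y(2 + 4, L(-1, -2))*(-22) = -13*(7/16 - (7 + (½)*(-2) - ½*(-1))/4)*(-22) = -13*(7/16 - (7 - 1 + ½)/4)*(-22) = -13*(7/16 - ¼*13/2)*(-22) = -13*(7/16 - 13/8)*(-22) = -13*(-19/16)*(-22) = (247/16)*(-22) = -2717/8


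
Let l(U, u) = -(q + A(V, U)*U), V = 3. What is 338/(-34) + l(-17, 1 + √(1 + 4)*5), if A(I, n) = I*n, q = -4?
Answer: -14840/17 ≈ -872.94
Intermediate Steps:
l(U, u) = 4 - 3*U² (l(U, u) = -(-4 + (3*U)*U) = -(-4 + 3*U²) = 4 - 3*U²)
338/(-34) + l(-17, 1 + √(1 + 4)*5) = 338/(-34) + (4 - 3*(-17)²) = 338*(-1/34) + (4 - 3*289) = -169/17 + (4 - 867) = -169/17 - 863 = -14840/17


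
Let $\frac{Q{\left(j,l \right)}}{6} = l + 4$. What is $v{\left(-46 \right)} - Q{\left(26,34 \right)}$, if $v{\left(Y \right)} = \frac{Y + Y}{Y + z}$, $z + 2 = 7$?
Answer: $- \frac{9256}{41} \approx -225.76$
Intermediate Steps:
$Q{\left(j,l \right)} = 24 + 6 l$ ($Q{\left(j,l \right)} = 6 \left(l + 4\right) = 6 \left(4 + l\right) = 24 + 6 l$)
$z = 5$ ($z = -2 + 7 = 5$)
$v{\left(Y \right)} = \frac{2 Y}{5 + Y}$ ($v{\left(Y \right)} = \frac{Y + Y}{Y + 5} = \frac{2 Y}{5 + Y}$)
$v{\left(-46 \right)} - Q{\left(26,34 \right)} = 2 \left(-46\right) \frac{1}{5 - 46} - \left(24 + 6 \cdot 34\right) = 2 \left(-46\right) \frac{1}{-41} - \left(24 + 204\right) = 2 \left(-46\right) \left(- \frac{1}{41}\right) - 228 = \frac{92}{41} - 228 = - \frac{9256}{41}$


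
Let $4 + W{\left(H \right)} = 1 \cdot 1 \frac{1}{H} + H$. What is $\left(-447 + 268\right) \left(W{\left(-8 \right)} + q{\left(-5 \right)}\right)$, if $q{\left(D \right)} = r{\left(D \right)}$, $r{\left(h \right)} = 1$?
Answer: $\frac{15931}{8} \approx 1991.4$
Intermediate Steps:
$q{\left(D \right)} = 1$
$W{\left(H \right)} = -4 + H + \frac{1}{H}$ ($W{\left(H \right)} = -4 + \left(1 \cdot 1 \frac{1}{H} + H\right) = -4 + \left(1 \frac{1}{H} + H\right) = -4 + \left(\frac{1}{H} + H\right) = -4 + \left(H + \frac{1}{H}\right) = -4 + H + \frac{1}{H}$)
$\left(-447 + 268\right) \left(W{\left(-8 \right)} + q{\left(-5 \right)}\right) = \left(-447 + 268\right) \left(\left(-4 - 8 + \frac{1}{-8}\right) + 1\right) = - 179 \left(\left(-4 - 8 - \frac{1}{8}\right) + 1\right) = - 179 \left(- \frac{97}{8} + 1\right) = \left(-179\right) \left(- \frac{89}{8}\right) = \frac{15931}{8}$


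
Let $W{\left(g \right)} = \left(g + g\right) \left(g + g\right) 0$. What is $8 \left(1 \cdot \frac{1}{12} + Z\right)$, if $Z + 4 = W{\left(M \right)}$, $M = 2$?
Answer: $- \frac{94}{3} \approx -31.333$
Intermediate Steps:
$W{\left(g \right)} = 0$ ($W{\left(g \right)} = 2 g 2 g 0 = 4 g^{2} \cdot 0 = 0$)
$Z = -4$ ($Z = -4 + 0 = -4$)
$8 \left(1 \cdot \frac{1}{12} + Z\right) = 8 \left(1 \cdot \frac{1}{12} - 4\right) = 8 \left(\frac{1}{12} - 4\right) = 8 \left(- \frac{47}{12}\right) = - \frac{94}{3}$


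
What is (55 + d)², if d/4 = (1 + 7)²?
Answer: 96721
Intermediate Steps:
d = 256 (d = 4*(1 + 7)² = 4*8² = 4*64 = 256)
(55 + d)² = (55 + 256)² = 311² = 96721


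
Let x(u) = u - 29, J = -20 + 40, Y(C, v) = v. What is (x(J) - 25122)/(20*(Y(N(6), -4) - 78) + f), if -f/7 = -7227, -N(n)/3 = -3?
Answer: -25131/48949 ≈ -0.51341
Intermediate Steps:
N(n) = 9 (N(n) = -3*(-3) = 9)
J = 20
f = 50589 (f = -7*(-7227) = 50589)
x(u) = -29 + u
(x(J) - 25122)/(20*(Y(N(6), -4) - 78) + f) = ((-29 + 20) - 25122)/(20*(-4 - 78) + 50589) = (-9 - 25122)/(20*(-82) + 50589) = -25131/(-1640 + 50589) = -25131/48949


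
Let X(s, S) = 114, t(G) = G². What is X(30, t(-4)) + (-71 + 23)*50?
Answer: -2286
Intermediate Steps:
X(30, t(-4)) + (-71 + 23)*50 = 114 + (-71 + 23)*50 = 114 - 48*50 = 114 - 2400 = -2286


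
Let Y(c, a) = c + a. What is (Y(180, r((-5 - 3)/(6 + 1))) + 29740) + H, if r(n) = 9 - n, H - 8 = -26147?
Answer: 26538/7 ≈ 3791.1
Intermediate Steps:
H = -26139 (H = 8 - 26147 = -26139)
Y(c, a) = a + c
(Y(180, r((-5 - 3)/(6 + 1))) + 29740) + H = (((9 - (-5 - 3)/(6 + 1)) + 180) + 29740) - 26139 = (((9 - (-8)/7) + 180) + 29740) - 26139 = (((9 - 1*(-8/7)) + 180) + 29740) - 26139 = (((9 + 8/7) + 180) + 29740) - 26139 = ((71/7 + 180) + 29740) - 26139 = (1331/7 + 29740) - 26139 = 209511/7 - 26139 = 26538/7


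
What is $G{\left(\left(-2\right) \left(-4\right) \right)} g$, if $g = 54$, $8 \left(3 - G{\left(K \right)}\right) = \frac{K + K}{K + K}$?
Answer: $\frac{621}{4} \approx 155.25$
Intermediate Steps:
$G{\left(K \right)} = \frac{23}{8}$ ($G{\left(K \right)} = 3 - \frac{\left(K + K\right) \frac{1}{K + K}}{8} = 3 - \frac{2 K \frac{1}{2 K}}{8} = 3 - \frac{1}{8} = \frac{23}{8}$)
$G{\left(\left(-2\right) \left(-4\right) \right)} g = \frac{23}{8} \cdot 54 = \frac{621}{4}$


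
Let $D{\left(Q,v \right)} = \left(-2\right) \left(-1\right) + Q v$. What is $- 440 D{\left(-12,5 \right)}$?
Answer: $25520$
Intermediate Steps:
$D{\left(Q,v \right)} = 2 + Q v$
$- 440 D{\left(-12,5 \right)} = - 440 \left(2 - 60\right) = \left(-440\right) \left(-58\right) = 25520$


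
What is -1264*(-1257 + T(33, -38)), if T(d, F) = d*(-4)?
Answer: 1755696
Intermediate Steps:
T(d, F) = -4*d
-1264*(-1257 + T(33, -38)) = -1264*(-1257 - 4*33) = -1264*(-1257 - 132) = -1264*(-1389) = 1755696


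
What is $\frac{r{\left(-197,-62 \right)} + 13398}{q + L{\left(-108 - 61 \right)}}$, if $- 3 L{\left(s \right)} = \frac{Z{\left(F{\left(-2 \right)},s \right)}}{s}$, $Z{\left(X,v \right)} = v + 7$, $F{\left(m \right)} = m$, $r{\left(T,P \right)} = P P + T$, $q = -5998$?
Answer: $- \frac{2880605}{1013716} \approx -2.8416$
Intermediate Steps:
$r{\left(T,P \right)} = T + P^{2}$ ($r{\left(T,P \right)} = P^{2} + T = T + P^{2}$)
$Z{\left(X,v \right)} = 7 + v$
$L{\left(s \right)} = - \frac{7 + s}{3 s}$ ($L{\left(s \right)} = - \frac{\left(7 + s\right) \frac{1}{s}}{3} = - \frac{\frac{1}{s} \left(7 + s\right)}{3} = - \frac{7 + s}{3 s}$)
$\frac{r{\left(-197,-62 \right)} + 13398}{q + L{\left(-108 - 61 \right)}} = \frac{\left(-197 + \left(-62\right)^{2}\right) + 13398}{-5998 + \frac{-7 - \left(-108 - 61\right)}{3 \left(-108 - 61\right)}} = \frac{\left(-197 + 3844\right) + 13398}{-5998 + \frac{-7 - \left(-108 - 61\right)}{3 \left(-108 - 61\right)}} = \frac{3647 + 13398}{-5998 + \frac{-7 - -169}{3 \left(-169\right)}} = \frac{17045}{-5998 + \frac{1}{3} \left(- \frac{1}{169}\right) \left(-7 + 169\right)} = \frac{17045}{-5998 + \frac{1}{3} \left(- \frac{1}{169}\right) 162} = \frac{17045}{-5998 - \frac{54}{169}} = \frac{17045}{- \frac{1013716}{169}} = 17045 \left(- \frac{169}{1013716}\right) = - \frac{2880605}{1013716}$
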